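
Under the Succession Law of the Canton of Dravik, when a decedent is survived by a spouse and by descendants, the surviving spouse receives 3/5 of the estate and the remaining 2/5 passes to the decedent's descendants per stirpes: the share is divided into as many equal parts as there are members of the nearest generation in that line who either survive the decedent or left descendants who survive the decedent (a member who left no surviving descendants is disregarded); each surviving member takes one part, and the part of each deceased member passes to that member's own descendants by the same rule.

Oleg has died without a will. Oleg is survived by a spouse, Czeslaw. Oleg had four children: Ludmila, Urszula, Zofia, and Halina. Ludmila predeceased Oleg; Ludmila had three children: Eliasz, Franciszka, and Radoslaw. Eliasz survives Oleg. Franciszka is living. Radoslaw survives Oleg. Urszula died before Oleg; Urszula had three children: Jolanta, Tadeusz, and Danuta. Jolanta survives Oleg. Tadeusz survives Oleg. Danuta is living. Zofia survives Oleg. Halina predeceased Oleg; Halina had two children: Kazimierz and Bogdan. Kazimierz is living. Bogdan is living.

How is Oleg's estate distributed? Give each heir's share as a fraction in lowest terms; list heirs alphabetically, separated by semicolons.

Czeslaw, as surviving spouse, takes 3/5.
The remaining 2/5 passes to Oleg's descendants per stirpes.
The 2/5 is divided into 4 equal shares of 1/10 among Ludmila, Urszula, Zofia, Halina.
Ludmila predeceased; the 1/10 allotted to Ludmila's branch passes to Ludmila's issue by representation.
The 1/10 is divided into 3 equal shares of 1/30 among Eliasz, Franciszka, Radoslaw.
Eliasz is living and takes 1/30.
Franciszka is living and takes 1/30.
Radoslaw is living and takes 1/30.
Urszula predeceased; the 1/10 allotted to Urszula's branch passes to Urszula's issue by representation.
The 1/10 is divided into 3 equal shares of 1/30 among Jolanta, Tadeusz, Danuta.
Jolanta is living and takes 1/30.
Tadeusz is living and takes 1/30.
Danuta is living and takes 1/30.
Zofia is living and takes 1/10.
Halina predeceased; the 1/10 allotted to Halina's branch passes to Halina's issue by representation.
The 1/10 is divided into 2 equal shares of 1/20 among Kazimierz, Bogdan.
Kazimierz is living and takes 1/20.
Bogdan is living and takes 1/20.

Bogdan 1/20; Czeslaw 3/5; Danuta 1/30; Eliasz 1/30; Franciszka 1/30; Jolanta 1/30; Kazimierz 1/20; Radoslaw 1/30; Tadeusz 1/30; Zofia 1/10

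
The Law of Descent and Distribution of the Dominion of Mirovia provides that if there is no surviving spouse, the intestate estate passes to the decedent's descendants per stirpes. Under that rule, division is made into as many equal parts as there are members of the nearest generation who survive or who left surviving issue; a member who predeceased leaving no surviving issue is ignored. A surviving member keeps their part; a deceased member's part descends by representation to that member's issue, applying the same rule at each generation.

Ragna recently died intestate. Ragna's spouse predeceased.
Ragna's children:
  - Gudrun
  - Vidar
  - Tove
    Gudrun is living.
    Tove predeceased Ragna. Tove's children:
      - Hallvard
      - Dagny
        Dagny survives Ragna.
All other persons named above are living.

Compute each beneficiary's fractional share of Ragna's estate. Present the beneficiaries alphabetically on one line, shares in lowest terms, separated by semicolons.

There is no surviving spouse, so the entire estate passes to Ragna's descendants per stirpes.
The estate is divided into 3 equal shares of 1/3 among Gudrun, Vidar, Tove.
Gudrun is living and takes 1/3.
Vidar is living and takes 1/3.
Tove predeceased; the 1/3 allotted to Tove's branch passes to Tove's issue by representation.
The 1/3 is divided into 2 equal shares of 1/6 among Hallvard, Dagny.
Hallvard is living and takes 1/6.
Dagny is living and takes 1/6.

Dagny 1/6; Gudrun 1/3; Hallvard 1/6; Vidar 1/3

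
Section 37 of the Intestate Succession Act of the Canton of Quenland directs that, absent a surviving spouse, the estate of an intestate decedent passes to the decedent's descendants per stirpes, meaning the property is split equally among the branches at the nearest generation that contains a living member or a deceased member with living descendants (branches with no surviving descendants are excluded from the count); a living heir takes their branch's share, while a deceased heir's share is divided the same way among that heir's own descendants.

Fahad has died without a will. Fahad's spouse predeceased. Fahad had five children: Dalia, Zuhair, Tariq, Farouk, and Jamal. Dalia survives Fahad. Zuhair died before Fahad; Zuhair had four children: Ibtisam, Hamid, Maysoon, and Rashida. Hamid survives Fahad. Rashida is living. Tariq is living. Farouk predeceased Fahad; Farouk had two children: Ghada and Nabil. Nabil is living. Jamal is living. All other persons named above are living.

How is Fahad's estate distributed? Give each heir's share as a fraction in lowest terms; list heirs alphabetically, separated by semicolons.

Dalia 1/5; Ghada 1/10; Hamid 1/20; Ibtisam 1/20; Jamal 1/5; Maysoon 1/20; Nabil 1/10; Rashida 1/20; Tariq 1/5

There is no surviving spouse, so the entire estate passes to Fahad's descendants per stirpes.
The estate is divided into 5 equal shares of 1/5 among Dalia, Zuhair, Tariq, Farouk, Jamal.
Dalia is living and takes 1/5.
Zuhair predeceased; the 1/5 allotted to Zuhair's branch passes to Zuhair's issue by representation.
The 1/5 is divided into 4 equal shares of 1/20 among Ibtisam, Hamid, Maysoon, Rashida.
Ibtisam is living and takes 1/20.
Hamid is living and takes 1/20.
Maysoon is living and takes 1/20.
Rashida is living and takes 1/20.
Tariq is living and takes 1/5.
Farouk predeceased; the 1/5 allotted to Farouk's branch passes to Farouk's issue by representation.
The 1/5 is divided into 2 equal shares of 1/10 among Ghada, Nabil.
Ghada is living and takes 1/10.
Nabil is living and takes 1/10.
Jamal is living and takes 1/5.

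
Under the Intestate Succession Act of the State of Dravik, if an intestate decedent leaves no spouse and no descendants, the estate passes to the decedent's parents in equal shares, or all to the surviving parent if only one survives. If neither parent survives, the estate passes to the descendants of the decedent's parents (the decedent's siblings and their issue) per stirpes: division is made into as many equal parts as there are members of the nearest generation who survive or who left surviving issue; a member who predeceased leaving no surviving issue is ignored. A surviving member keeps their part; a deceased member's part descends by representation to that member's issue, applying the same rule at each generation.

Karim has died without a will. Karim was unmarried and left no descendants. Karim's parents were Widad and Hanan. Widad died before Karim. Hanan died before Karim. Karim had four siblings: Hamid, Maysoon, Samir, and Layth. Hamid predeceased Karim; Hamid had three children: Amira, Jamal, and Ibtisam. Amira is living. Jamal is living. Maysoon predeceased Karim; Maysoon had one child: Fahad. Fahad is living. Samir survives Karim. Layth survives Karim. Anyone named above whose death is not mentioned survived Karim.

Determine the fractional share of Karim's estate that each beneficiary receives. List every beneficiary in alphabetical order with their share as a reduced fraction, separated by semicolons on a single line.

Amira 1/12; Fahad 1/4; Ibtisam 1/12; Jamal 1/12; Layth 1/4; Samir 1/4

Neither parent survives and there are no descendants, so the estate passes to Karim's siblings and their issue per stirpes.
The estate is divided into 4 equal shares of 1/4 among Hamid, Maysoon, Samir, Layth.
Hamid predeceased; the 1/4 allotted to Hamid's branch passes to Hamid's issue by representation.
The 1/4 is divided into 3 equal shares of 1/12 among Amira, Jamal, Ibtisam.
Amira is living and takes 1/12.
Jamal is living and takes 1/12.
Ibtisam is living and takes 1/12.
Maysoon predeceased; the 1/4 allotted to Maysoon's branch passes to Maysoon's issue by representation.
Fahad is the sole taker at this level and receives the full 1/4.
Samir is living and takes 1/4.
Layth is living and takes 1/4.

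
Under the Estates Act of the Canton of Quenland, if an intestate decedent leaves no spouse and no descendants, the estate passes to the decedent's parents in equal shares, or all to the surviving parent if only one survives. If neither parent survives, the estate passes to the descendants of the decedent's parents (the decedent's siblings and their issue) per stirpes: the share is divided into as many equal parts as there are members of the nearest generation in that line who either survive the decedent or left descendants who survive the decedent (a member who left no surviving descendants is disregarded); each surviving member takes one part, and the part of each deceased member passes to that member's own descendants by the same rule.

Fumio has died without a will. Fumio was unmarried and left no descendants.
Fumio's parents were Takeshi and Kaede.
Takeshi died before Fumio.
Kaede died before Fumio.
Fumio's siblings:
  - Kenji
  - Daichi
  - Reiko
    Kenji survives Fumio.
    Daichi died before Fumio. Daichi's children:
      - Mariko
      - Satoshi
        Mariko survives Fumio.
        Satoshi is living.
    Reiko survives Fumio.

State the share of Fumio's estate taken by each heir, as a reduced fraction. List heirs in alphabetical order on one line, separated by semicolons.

Kenji 1/3; Mariko 1/6; Reiko 1/3; Satoshi 1/6

Neither parent survives and there are no descendants, so the estate passes to Fumio's siblings and their issue per stirpes.
The estate is divided into 3 equal shares of 1/3 among Kenji, Daichi, Reiko.
Kenji is living and takes 1/3.
Daichi predeceased; the 1/3 allotted to Daichi's branch passes to Daichi's issue by representation.
The 1/3 is divided into 2 equal shares of 1/6 among Mariko, Satoshi.
Mariko is living and takes 1/6.
Satoshi is living and takes 1/6.
Reiko is living and takes 1/3.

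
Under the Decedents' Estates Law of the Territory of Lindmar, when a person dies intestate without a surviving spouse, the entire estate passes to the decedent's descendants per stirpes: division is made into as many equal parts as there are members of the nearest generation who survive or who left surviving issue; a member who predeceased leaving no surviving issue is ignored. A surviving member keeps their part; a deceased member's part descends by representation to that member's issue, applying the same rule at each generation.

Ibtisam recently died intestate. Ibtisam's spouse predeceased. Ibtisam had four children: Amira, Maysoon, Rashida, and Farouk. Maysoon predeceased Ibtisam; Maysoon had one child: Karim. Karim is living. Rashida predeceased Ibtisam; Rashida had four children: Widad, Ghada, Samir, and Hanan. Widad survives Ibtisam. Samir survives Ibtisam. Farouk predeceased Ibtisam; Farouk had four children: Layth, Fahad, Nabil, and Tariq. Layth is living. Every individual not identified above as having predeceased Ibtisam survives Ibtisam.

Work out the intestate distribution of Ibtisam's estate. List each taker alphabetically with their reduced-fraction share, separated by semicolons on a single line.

Amira 1/4; Fahad 1/16; Ghada 1/16; Hanan 1/16; Karim 1/4; Layth 1/16; Nabil 1/16; Samir 1/16; Tariq 1/16; Widad 1/16

There is no surviving spouse, so the entire estate passes to Ibtisam's descendants per stirpes.
The estate is divided into 4 equal shares of 1/4 among Amira, Maysoon, Rashida, Farouk.
Amira is living and takes 1/4.
Maysoon predeceased; the 1/4 allotted to Maysoon's branch passes to Maysoon's issue by representation.
Karim is the sole taker at this level and receives the full 1/4.
Rashida predeceased; the 1/4 allotted to Rashida's branch passes to Rashida's issue by representation.
The 1/4 is divided into 4 equal shares of 1/16 among Widad, Ghada, Samir, Hanan.
Widad is living and takes 1/16.
Ghada is living and takes 1/16.
Samir is living and takes 1/16.
Hanan is living and takes 1/16.
Farouk predeceased; the 1/4 allotted to Farouk's branch passes to Farouk's issue by representation.
The 1/4 is divided into 4 equal shares of 1/16 among Layth, Fahad, Nabil, Tariq.
Layth is living and takes 1/16.
Fahad is living and takes 1/16.
Nabil is living and takes 1/16.
Tariq is living and takes 1/16.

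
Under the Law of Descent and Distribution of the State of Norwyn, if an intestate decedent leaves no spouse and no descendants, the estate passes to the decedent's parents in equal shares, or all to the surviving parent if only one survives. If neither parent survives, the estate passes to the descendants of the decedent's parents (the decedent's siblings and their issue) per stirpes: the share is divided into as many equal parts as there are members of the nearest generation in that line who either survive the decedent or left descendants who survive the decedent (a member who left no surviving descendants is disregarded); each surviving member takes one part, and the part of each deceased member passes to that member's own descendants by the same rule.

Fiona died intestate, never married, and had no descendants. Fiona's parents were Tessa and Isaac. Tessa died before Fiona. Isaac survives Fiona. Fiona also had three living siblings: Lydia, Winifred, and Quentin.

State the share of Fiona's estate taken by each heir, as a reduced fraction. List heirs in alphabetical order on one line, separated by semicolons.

Only one parent, Isaac, survives, so Isaac takes the entire estate. The siblings take nothing because a surviving parent has priority.

Isaac 1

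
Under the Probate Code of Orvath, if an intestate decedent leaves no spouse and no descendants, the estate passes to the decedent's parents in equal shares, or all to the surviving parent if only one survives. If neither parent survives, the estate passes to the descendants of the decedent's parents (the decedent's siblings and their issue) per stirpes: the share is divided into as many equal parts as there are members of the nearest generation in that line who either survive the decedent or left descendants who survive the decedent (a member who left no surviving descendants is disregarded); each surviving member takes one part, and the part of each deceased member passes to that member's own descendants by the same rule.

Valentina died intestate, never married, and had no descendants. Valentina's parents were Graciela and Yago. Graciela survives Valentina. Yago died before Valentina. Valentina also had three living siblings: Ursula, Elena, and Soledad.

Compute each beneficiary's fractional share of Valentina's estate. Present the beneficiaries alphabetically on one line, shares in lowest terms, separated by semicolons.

Graciela 1

Only one parent, Graciela, survives, so Graciela takes the entire estate. The siblings take nothing because a surviving parent has priority.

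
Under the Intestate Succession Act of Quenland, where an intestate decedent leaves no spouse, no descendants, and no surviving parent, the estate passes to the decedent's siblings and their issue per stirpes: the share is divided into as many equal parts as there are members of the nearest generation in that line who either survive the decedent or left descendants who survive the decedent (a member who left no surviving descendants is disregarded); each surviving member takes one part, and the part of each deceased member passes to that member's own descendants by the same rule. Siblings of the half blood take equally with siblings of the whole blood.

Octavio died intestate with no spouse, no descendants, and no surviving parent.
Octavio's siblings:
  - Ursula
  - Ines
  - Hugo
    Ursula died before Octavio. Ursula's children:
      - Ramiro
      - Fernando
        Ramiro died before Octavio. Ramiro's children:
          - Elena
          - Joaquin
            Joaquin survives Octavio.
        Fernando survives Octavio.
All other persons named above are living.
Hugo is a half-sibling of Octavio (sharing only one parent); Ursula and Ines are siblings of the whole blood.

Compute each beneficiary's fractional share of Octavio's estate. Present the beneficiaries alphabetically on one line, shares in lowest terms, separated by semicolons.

No spouse, descendants, or parent survives, so the estate passes to Octavio's siblings per stirpes.
Half-blood and whole-blood siblings take equally under the stated rule.
The estate is divided into 3 equal shares of 1/3 among Ursula, Ines, Hugo.
Ursula predeceased; the 1/3 allotted to Ursula's branch passes to Ursula's issue by representation.
The 1/3 is divided into 2 equal shares of 1/6 among Ramiro, Fernando.
Ramiro predeceased; the 1/6 allotted to Ramiro's branch passes to Ramiro's issue by representation.
The 1/6 is divided into 2 equal shares of 1/12 among Elena, Joaquin.
Elena is living and takes 1/12.
Joaquin is living and takes 1/12.
Fernando is living and takes 1/6.
Ines is living and takes 1/3.
Hugo is living and takes 1/3.

Elena 1/12; Fernando 1/6; Hugo 1/3; Ines 1/3; Joaquin 1/12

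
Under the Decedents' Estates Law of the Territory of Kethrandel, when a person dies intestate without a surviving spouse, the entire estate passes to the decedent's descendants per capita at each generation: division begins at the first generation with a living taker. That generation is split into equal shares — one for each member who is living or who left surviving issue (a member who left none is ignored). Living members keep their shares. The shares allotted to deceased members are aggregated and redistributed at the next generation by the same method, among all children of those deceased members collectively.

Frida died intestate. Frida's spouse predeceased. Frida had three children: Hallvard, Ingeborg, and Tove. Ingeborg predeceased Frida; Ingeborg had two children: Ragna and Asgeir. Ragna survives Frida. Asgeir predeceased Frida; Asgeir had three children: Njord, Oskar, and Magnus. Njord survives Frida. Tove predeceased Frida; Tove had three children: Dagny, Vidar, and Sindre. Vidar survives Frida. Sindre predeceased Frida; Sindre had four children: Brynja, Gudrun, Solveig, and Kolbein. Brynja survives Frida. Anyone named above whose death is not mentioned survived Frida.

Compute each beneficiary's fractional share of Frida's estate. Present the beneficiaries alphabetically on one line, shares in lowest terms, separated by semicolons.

Brynja 4/105; Dagny 2/15; Gudrun 4/105; Hallvard 1/3; Kolbein 4/105; Magnus 4/105; Njord 4/105; Oskar 4/105; Ragna 2/15; Solveig 4/105; Vidar 2/15

There is no surviving spouse, so the entire estate passes to Frida's descendants per capita at each generation.
At generation 1 (Hallvard, Ingeborg, Tove) there are 3 shares of (1)/3 = 1/3 each.
Living: Hallvard — each takes 1/3.
Deceased: Ingeborg and Tove. Their combined 2/3 is pooled and carried to generation 2.
At generation 2 (Ragna, Asgeir, Dagny, Vidar, Sindre) there are 5 shares of (2/3)/5 = 2/15 each.
Living: Ragna, Dagny, and Vidar — each takes 2/15.
Deceased: Asgeir and Sindre. Their combined 4/15 is pooled and carried to generation 3.
At generation 3 (Njord, Oskar, Magnus, Brynja, Gudrun, Solveig, Kolbein) there are 7 shares of (4/15)/7 = 4/105 each.
Living: Njord, Oskar, Magnus, Brynja, Gudrun, Solveig, and Kolbein — each takes 4/105.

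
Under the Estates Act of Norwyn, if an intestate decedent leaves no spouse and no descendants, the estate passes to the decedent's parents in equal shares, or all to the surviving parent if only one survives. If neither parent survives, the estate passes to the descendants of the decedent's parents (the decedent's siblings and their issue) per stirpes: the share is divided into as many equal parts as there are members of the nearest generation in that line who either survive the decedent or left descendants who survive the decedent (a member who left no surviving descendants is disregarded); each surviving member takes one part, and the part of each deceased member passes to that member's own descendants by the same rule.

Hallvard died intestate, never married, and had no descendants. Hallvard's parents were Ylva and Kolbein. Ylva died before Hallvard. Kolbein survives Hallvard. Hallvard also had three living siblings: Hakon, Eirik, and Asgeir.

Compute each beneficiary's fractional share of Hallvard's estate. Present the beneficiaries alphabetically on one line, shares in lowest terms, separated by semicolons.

Only one parent, Kolbein, survives, so Kolbein takes the entire estate. The siblings take nothing because a surviving parent has priority.

Kolbein 1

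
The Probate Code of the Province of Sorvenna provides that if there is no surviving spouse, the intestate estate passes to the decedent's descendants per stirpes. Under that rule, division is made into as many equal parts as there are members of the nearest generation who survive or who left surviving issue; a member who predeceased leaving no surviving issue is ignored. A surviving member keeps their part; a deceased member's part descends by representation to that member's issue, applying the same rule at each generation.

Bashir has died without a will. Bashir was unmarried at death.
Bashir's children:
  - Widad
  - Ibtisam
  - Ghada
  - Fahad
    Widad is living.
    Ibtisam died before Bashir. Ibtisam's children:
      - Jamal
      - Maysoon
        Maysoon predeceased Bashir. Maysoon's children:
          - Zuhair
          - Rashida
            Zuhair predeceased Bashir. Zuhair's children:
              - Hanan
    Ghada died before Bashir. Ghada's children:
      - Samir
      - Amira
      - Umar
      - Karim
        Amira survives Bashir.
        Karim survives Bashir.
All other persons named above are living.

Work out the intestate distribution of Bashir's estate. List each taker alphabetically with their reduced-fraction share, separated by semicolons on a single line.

Amira 1/16; Fahad 1/4; Hanan 1/16; Jamal 1/8; Karim 1/16; Rashida 1/16; Samir 1/16; Umar 1/16; Widad 1/4

There is no surviving spouse, so the entire estate passes to Bashir's descendants per stirpes.
The estate is divided into 4 equal shares of 1/4 among Widad, Ibtisam, Ghada, Fahad.
Widad is living and takes 1/4.
Ibtisam predeceased; the 1/4 allotted to Ibtisam's branch passes to Ibtisam's issue by representation.
The 1/4 is divided into 2 equal shares of 1/8 among Jamal, Maysoon.
Jamal is living and takes 1/8.
Maysoon predeceased; the 1/8 allotted to Maysoon's branch passes to Maysoon's issue by representation.
The 1/8 is divided into 2 equal shares of 1/16 among Zuhair, Rashida.
Zuhair predeceased; the 1/16 allotted to Zuhair's branch passes to Zuhair's issue by representation.
Hanan is the sole taker at this level and receives the full 1/16.
Rashida is living and takes 1/16.
Ghada predeceased; the 1/4 allotted to Ghada's branch passes to Ghada's issue by representation.
The 1/4 is divided into 4 equal shares of 1/16 among Samir, Amira, Umar, Karim.
Samir is living and takes 1/16.
Amira is living and takes 1/16.
Umar is living and takes 1/16.
Karim is living and takes 1/16.
Fahad is living and takes 1/4.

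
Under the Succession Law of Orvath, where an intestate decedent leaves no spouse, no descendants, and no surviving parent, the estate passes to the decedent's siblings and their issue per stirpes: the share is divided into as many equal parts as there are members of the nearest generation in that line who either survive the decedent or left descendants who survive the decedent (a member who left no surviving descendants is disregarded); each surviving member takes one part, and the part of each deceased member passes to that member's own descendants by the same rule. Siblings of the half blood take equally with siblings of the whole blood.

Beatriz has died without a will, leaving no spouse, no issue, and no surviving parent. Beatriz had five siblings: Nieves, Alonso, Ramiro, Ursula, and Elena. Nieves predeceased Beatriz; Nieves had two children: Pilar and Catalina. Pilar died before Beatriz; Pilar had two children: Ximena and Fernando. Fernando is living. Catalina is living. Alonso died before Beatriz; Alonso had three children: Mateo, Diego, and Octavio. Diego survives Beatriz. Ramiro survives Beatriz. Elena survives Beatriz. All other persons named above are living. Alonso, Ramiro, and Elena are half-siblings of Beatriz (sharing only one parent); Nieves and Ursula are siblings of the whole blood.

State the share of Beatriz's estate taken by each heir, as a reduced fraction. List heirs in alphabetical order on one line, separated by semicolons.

Catalina 1/10; Diego 1/15; Elena 1/5; Fernando 1/20; Mateo 1/15; Octavio 1/15; Ramiro 1/5; Ursula 1/5; Ximena 1/20

No spouse, descendants, or parent survives, so the estate passes to Beatriz's siblings per stirpes.
Half-blood and whole-blood siblings take equally under the stated rule.
The estate is divided into 5 equal shares of 1/5 among Nieves, Alonso, Ramiro, Ursula, Elena.
Nieves predeceased; the 1/5 allotted to Nieves's branch passes to Nieves's issue by representation.
The 1/5 is divided into 2 equal shares of 1/10 among Pilar, Catalina.
Pilar predeceased; the 1/10 allotted to Pilar's branch passes to Pilar's issue by representation.
The 1/10 is divided into 2 equal shares of 1/20 among Ximena, Fernando.
Ximena is living and takes 1/20.
Fernando is living and takes 1/20.
Catalina is living and takes 1/10.
Alonso predeceased; the 1/5 allotted to Alonso's branch passes to Alonso's issue by representation.
The 1/5 is divided into 3 equal shares of 1/15 among Mateo, Diego, Octavio.
Mateo is living and takes 1/15.
Diego is living and takes 1/15.
Octavio is living and takes 1/15.
Ramiro is living and takes 1/5.
Ursula is living and takes 1/5.
Elena is living and takes 1/5.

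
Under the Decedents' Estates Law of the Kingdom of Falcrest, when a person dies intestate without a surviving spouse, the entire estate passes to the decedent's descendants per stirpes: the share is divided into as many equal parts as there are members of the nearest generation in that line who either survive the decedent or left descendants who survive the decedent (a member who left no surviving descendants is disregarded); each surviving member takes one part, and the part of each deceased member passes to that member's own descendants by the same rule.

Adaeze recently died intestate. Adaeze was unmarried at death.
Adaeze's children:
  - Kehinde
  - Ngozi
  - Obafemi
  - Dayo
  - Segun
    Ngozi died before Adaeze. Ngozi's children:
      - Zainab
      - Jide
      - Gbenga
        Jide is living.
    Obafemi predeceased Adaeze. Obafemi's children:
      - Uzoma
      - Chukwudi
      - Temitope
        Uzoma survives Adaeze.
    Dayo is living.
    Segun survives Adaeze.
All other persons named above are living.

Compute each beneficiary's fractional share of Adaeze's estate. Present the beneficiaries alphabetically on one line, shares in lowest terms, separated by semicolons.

There is no surviving spouse, so the entire estate passes to Adaeze's descendants per stirpes.
The estate is divided into 5 equal shares of 1/5 among Kehinde, Ngozi, Obafemi, Dayo, Segun.
Kehinde is living and takes 1/5.
Ngozi predeceased; the 1/5 allotted to Ngozi's branch passes to Ngozi's issue by representation.
The 1/5 is divided into 3 equal shares of 1/15 among Zainab, Jide, Gbenga.
Zainab is living and takes 1/15.
Jide is living and takes 1/15.
Gbenga is living and takes 1/15.
Obafemi predeceased; the 1/5 allotted to Obafemi's branch passes to Obafemi's issue by representation.
The 1/5 is divided into 3 equal shares of 1/15 among Uzoma, Chukwudi, Temitope.
Uzoma is living and takes 1/15.
Chukwudi is living and takes 1/15.
Temitope is living and takes 1/15.
Dayo is living and takes 1/5.
Segun is living and takes 1/5.

Chukwudi 1/15; Dayo 1/5; Gbenga 1/15; Jide 1/15; Kehinde 1/5; Segun 1/5; Temitope 1/15; Uzoma 1/15; Zainab 1/15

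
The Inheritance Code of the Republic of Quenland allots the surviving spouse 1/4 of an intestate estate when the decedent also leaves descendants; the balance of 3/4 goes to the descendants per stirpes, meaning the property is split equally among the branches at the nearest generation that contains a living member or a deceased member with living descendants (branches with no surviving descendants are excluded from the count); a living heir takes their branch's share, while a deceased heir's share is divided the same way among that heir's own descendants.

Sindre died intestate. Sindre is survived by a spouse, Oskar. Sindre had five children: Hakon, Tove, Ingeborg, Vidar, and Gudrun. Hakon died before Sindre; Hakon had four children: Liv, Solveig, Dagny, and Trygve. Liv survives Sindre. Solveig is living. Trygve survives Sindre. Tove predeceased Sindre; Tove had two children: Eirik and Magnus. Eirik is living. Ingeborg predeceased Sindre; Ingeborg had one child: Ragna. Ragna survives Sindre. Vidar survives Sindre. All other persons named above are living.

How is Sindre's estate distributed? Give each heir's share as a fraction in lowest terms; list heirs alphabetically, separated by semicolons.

Dagny 3/80; Eirik 3/40; Gudrun 3/20; Liv 3/80; Magnus 3/40; Oskar 1/4; Ragna 3/20; Solveig 3/80; Trygve 3/80; Vidar 3/20

Oskar, as surviving spouse, takes 1/4.
The remaining 3/4 passes to Sindre's descendants per stirpes.
The 3/4 is divided into 5 equal shares of 3/20 among Hakon, Tove, Ingeborg, Vidar, Gudrun.
Hakon predeceased; the 3/20 allotted to Hakon's branch passes to Hakon's issue by representation.
The 3/20 is divided into 4 equal shares of 3/80 among Liv, Solveig, Dagny, Trygve.
Liv is living and takes 3/80.
Solveig is living and takes 3/80.
Dagny is living and takes 3/80.
Trygve is living and takes 3/80.
Tove predeceased; the 3/20 allotted to Tove's branch passes to Tove's issue by representation.
The 3/20 is divided into 2 equal shares of 3/40 among Eirik, Magnus.
Eirik is living and takes 3/40.
Magnus is living and takes 3/40.
Ingeborg predeceased; the 3/20 allotted to Ingeborg's branch passes to Ingeborg's issue by representation.
Ragna is the sole taker at this level and receives the full 3/20.
Vidar is living and takes 3/20.
Gudrun is living and takes 3/20.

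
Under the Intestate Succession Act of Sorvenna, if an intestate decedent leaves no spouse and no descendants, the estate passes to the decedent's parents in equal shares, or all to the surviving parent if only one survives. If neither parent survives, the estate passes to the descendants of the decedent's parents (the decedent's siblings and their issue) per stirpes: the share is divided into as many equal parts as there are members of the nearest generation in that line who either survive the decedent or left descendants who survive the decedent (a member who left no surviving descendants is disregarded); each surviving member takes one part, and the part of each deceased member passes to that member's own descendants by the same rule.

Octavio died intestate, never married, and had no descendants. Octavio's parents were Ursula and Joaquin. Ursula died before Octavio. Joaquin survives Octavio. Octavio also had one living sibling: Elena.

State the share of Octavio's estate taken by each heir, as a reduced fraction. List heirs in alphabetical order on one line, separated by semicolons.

Joaquin 1

Only one parent, Joaquin, survives, so Joaquin takes the entire estate. The siblings take nothing because a surviving parent has priority.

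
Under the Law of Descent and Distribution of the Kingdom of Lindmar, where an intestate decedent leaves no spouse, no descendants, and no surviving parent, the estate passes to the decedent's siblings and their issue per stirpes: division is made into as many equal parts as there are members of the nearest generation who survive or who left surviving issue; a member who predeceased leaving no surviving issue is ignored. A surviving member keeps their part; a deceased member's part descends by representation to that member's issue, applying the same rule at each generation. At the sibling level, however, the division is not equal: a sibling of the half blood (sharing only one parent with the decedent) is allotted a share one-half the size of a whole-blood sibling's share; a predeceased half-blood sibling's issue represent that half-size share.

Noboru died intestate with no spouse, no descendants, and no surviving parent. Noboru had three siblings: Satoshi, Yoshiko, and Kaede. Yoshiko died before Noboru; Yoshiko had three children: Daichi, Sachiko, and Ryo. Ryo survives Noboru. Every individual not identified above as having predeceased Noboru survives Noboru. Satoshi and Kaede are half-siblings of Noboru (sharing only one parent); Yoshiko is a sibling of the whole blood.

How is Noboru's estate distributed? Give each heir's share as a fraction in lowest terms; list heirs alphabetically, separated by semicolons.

Daichi 1/6; Kaede 1/4; Ryo 1/6; Sachiko 1/6; Satoshi 1/4

No spouse, descendants, or parent survives, so the estate passes to Noboru's siblings per stirpes.
Half-blood siblings count for one-half the weight of whole-blood siblings at the initial division.
Dividing 1 in proportion to weights (total weight 2): Satoshi (weight 1/2) → 1/4; Yoshiko (weight 1) → 1/2; Kaede (weight 1/2) → 1/4.
Satoshi is living and takes 1/4.
Yoshiko predeceased; the 1/2 allotted to Yoshiko's branch passes to Yoshiko's issue by representation.
The 1/2 is divided into 3 equal shares of 1/6 among Daichi, Sachiko, Ryo.
Daichi is living and takes 1/6.
Sachiko is living and takes 1/6.
Ryo is living and takes 1/6.
Kaede is living and takes 1/4.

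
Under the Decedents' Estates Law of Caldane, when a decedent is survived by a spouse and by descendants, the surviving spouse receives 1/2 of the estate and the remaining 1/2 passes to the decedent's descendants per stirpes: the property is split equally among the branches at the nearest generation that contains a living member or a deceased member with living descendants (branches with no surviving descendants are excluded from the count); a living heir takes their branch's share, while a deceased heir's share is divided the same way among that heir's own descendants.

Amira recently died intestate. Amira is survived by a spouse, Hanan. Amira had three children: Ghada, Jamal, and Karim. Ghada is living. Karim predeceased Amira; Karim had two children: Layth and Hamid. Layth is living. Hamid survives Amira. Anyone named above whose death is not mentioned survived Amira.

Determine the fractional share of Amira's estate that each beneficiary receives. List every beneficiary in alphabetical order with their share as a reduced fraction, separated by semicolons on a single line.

Hanan, as surviving spouse, takes 1/2.
The remaining 1/2 passes to Amira's descendants per stirpes.
The 1/2 is divided into 3 equal shares of 1/6 among Ghada, Jamal, Karim.
Ghada is living and takes 1/6.
Jamal is living and takes 1/6.
Karim predeceased; the 1/6 allotted to Karim's branch passes to Karim's issue by representation.
The 1/6 is divided into 2 equal shares of 1/12 among Layth, Hamid.
Layth is living and takes 1/12.
Hamid is living and takes 1/12.

Ghada 1/6; Hamid 1/12; Hanan 1/2; Jamal 1/6; Layth 1/12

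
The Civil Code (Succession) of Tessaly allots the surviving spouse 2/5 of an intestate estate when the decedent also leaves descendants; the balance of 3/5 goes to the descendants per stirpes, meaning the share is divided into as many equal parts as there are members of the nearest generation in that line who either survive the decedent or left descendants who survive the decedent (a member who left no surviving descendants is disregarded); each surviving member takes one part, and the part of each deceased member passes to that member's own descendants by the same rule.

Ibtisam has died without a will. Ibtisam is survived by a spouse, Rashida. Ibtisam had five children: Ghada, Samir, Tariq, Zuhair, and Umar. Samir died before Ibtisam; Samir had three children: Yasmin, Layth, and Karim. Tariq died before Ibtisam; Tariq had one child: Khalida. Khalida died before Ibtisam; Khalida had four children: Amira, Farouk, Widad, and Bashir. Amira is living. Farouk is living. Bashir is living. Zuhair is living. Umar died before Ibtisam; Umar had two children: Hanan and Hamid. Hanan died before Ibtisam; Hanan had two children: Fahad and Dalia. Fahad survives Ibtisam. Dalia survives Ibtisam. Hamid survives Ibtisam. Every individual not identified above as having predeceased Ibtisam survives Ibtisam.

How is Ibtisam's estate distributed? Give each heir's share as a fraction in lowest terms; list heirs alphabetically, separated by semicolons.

Rashida, as surviving spouse, takes 2/5.
The remaining 3/5 passes to Ibtisam's descendants per stirpes.
The 3/5 is divided into 5 equal shares of 3/25 among Ghada, Samir, Tariq, Zuhair, Umar.
Ghada is living and takes 3/25.
Samir predeceased; the 3/25 allotted to Samir's branch passes to Samir's issue by representation.
The 3/25 is divided into 3 equal shares of 1/25 among Yasmin, Layth, Karim.
Yasmin is living and takes 1/25.
Layth is living and takes 1/25.
Karim is living and takes 1/25.
Tariq predeceased; the 3/25 allotted to Tariq's branch passes to Tariq's issue by representation.
Khalida's line is the sole branch at this level, so the full 3/25 passes to Khalida's issue by representation.
The 3/25 is divided into 4 equal shares of 3/100 among Amira, Farouk, Widad, Bashir.
Amira is living and takes 3/100.
Farouk is living and takes 3/100.
Widad is living and takes 3/100.
Bashir is living and takes 3/100.
Zuhair is living and takes 3/25.
Umar predeceased; the 3/25 allotted to Umar's branch passes to Umar's issue by representation.
The 3/25 is divided into 2 equal shares of 3/50 among Hanan, Hamid.
Hanan predeceased; the 3/50 allotted to Hanan's branch passes to Hanan's issue by representation.
The 3/50 is divided into 2 equal shares of 3/100 among Fahad, Dalia.
Fahad is living and takes 3/100.
Dalia is living and takes 3/100.
Hamid is living and takes 3/50.

Amira 3/100; Bashir 3/100; Dalia 3/100; Fahad 3/100; Farouk 3/100; Ghada 3/25; Hamid 3/50; Karim 1/25; Layth 1/25; Rashida 2/5; Widad 3/100; Yasmin 1/25; Zuhair 3/25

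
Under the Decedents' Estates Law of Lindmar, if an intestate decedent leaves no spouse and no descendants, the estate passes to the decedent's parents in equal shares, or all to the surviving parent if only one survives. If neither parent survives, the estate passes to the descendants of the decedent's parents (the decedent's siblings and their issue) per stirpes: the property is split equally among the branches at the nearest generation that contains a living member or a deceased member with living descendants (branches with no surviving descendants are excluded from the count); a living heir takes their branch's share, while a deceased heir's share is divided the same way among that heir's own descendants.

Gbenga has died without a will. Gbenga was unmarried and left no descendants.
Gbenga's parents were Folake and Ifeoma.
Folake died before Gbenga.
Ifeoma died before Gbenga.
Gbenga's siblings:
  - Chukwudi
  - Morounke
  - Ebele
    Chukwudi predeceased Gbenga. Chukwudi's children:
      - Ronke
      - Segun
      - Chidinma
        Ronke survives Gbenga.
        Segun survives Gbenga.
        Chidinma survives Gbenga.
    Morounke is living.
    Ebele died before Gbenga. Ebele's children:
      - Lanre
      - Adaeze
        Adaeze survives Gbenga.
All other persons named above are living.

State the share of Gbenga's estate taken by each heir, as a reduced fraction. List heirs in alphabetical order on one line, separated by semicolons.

Adaeze 1/6; Chidinma 1/9; Lanre 1/6; Morounke 1/3; Ronke 1/9; Segun 1/9

Neither parent survives and there are no descendants, so the estate passes to Gbenga's siblings and their issue per stirpes.
The estate is divided into 3 equal shares of 1/3 among Chukwudi, Morounke, Ebele.
Chukwudi predeceased; the 1/3 allotted to Chukwudi's branch passes to Chukwudi's issue by representation.
The 1/3 is divided into 3 equal shares of 1/9 among Ronke, Segun, Chidinma.
Ronke is living and takes 1/9.
Segun is living and takes 1/9.
Chidinma is living and takes 1/9.
Morounke is living and takes 1/3.
Ebele predeceased; the 1/3 allotted to Ebele's branch passes to Ebele's issue by representation.
The 1/3 is divided into 2 equal shares of 1/6 among Lanre, Adaeze.
Lanre is living and takes 1/6.
Adaeze is living and takes 1/6.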